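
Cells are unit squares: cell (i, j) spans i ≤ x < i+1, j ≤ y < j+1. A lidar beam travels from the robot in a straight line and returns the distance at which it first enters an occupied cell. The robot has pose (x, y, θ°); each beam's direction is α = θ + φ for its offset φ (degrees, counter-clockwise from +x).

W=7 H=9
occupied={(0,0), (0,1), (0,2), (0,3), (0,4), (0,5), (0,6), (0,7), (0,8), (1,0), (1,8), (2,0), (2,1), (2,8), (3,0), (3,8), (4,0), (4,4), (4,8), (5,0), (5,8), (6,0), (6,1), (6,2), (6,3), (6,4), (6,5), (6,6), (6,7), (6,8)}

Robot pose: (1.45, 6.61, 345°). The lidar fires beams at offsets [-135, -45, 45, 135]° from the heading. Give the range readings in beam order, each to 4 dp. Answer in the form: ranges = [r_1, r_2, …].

ranges = [0.5196, 6.4779, 2.7800, 0.9000]

beam 1: φ=-135°, α=210°
  cosα=-0.8660 sinα=-0.5000 | (1,6) | tMaxX 0.5196 tMaxY 1.2200 | tΔX 1.1547 tΔY 2.0000
    t=0.5196 [x] (0,6) — stop
  → r_1 = 0.5196
beam 2: φ=-45°, α=300°
  cosα=0.5000 sinα=-0.8660 | (1,6) | tMaxX 1.1000 tMaxY 0.7044 | tΔX 2.0000 tΔY 1.1547
    t=0.7044 [y] (1,5)
    t=1.1000 [x] (2,5)
    t=1.8591 [y] (2,4)
    t=3.0138 [y] (2,3)
    t=3.1000 [x] (3,3)
    t=4.1685 [y] (3,2)
    t=5.1000 [x] (4,2)
    t=5.3232 [y] (4,1)
    t=6.4779 [y] (4,0) — stop
  → r_2 = 6.4779
beam 3: φ=45°, α=30°
  cosα=0.8660 sinα=0.5000 | (1,6) | tMaxX 0.6351 tMaxY 0.7800 | tΔX 1.1547 tΔY 2.0000
    t=0.6351 [x] (2,6)
    t=0.7800 [y] (2,7)
    t=1.7898 [x] (3,7)
    t=2.7800 [y] (3,8) — stop
  → r_3 = 2.7800
beam 4: φ=135°, α=120°
  cosα=-0.5000 sinα=0.8660 | (1,6) | tMaxX 0.9000 tMaxY 0.4503 | tΔX 2.0000 tΔY 1.1547
    t=0.4503 [y] (1,7)
    t=0.9000 [x] (0,7) — stop
  → r_4 = 0.9000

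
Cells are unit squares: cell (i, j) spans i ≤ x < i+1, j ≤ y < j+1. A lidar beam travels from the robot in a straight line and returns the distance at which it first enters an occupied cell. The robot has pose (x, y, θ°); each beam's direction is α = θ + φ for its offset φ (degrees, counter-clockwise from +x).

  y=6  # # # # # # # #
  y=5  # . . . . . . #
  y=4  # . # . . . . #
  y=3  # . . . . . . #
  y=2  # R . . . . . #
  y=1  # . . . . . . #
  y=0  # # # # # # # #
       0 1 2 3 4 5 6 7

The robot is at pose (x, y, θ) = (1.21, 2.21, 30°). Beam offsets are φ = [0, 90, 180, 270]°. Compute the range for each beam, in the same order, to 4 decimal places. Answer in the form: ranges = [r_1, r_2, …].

beam 1: φ=0°, α=30°
  d=(0.8660,0.5000)  start (1,2)  tX=0.9122 tY=1.5800  stride 1/|dx|=1.1547 1/|dy|=2.0000
    cross x-line → (2,2), t=0.9122
    cross y-line → (2,3), t=1.5800
    cross x-line → (3,3), t=2.0669
    cross x-line → (4,3), t=3.2216
    cross y-line → (4,4), t=3.5800
    cross x-line → (5,4), t=4.3763
    cross x-line → (6,4), t=5.5310
    cross y-line → (6,5), t=5.5800
    cross x-line → (7,5), t=6.6857 (wall)
  → r_1 = 6.6857
beam 2: φ=90°, α=120°
  d=(-0.5000,0.8660)  start (1,2)  tX=0.4200 tY=0.9122  stride 1/|dx|=2.0000 1/|dy|=1.1547
    cross x-line → (0,2), t=0.4200 (wall)
  → r_2 = 0.4200
beam 3: φ=180°, α=210°
  d=(-0.8660,-0.5000)  start (1,2)  tX=0.2425 tY=0.4200  stride 1/|dx|=1.1547 1/|dy|=2.0000
    cross x-line → (0,2), t=0.2425 (wall)
  → r_3 = 0.2425
beam 4: φ=270°, α=300°
  d=(0.5000,-0.8660)  start (1,2)  tX=1.5800 tY=0.2425  stride 1/|dx|=2.0000 1/|dy|=1.1547
    cross y-line → (1,1), t=0.2425
    cross y-line → (1,0), t=1.3972 (wall)
  → r_4 = 1.3972

ranges = [6.6857, 0.4200, 0.2425, 1.3972]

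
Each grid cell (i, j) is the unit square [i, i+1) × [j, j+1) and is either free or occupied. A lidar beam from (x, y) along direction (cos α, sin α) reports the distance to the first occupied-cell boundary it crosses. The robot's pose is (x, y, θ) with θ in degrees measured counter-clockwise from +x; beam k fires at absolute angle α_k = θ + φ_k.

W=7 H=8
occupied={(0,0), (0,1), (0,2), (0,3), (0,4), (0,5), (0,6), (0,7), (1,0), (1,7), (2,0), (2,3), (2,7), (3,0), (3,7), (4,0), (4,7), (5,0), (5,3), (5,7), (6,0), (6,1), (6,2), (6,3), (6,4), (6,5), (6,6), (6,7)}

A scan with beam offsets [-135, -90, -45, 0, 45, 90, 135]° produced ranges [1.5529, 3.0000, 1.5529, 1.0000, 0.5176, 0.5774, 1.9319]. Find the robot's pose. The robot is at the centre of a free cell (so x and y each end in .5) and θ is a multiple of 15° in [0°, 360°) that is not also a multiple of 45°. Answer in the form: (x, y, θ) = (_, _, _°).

(x, y, θ) = (2.5, 1.5, 210°)

Enumerate (i+0.5, j+0.5, θ) over the 28 free cells and 16 admissible headings. For each, cast all 7 beams and compare to the given ranges.
  (4.5, 2.5, 75°): beam 1 = 1.7321 ≠ 1.5529 ✗
  (5.5, 1.5, 165°): beam 1 = 0.5774 ≠ 1.5529 ✗
  (2.5, 5.5, 150°): beam 1 = 3.6235 ≠ 1.5529 ✗
  (4.5, 4.5, 165°): beam 1 = 1.7321 ≠ 1.5529 ✗
  …
  (2.5, 1.5, 210°): r_1=1.5529, r_2=3.0000, r_3=1.5529, r_4=1.0000, r_5=0.5176, r_6=0.5774, r_7=1.9319 — all match ✓
Only this pose fits every beam.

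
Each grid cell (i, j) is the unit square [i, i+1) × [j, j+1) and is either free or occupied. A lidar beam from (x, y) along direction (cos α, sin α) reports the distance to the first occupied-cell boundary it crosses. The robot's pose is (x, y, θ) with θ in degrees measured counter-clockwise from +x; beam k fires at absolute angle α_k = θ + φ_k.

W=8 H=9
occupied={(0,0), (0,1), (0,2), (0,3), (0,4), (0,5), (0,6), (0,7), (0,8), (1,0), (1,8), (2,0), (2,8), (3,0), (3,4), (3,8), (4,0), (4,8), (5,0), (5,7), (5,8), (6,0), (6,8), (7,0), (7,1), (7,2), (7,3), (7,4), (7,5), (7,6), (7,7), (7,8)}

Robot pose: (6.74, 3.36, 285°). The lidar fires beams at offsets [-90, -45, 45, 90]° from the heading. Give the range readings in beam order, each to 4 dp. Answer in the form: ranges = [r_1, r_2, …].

beam 1: φ=-90°, α=195°
  cosα=-0.9659 sinα=-0.2588 | (6,3) | tMaxX 0.7661 tMaxY 1.3909 | tΔX 1.0353 tΔY 3.8637
    t=0.7661 [x] (5,3)
    t=1.3909 [y] (5,2)
    t=1.8014 [x] (4,2)
    t=2.8367 [x] (3,2)
    t=3.8719 [x] (2,2)
    t=4.9072 [x] (1,2)
    t=5.2546 [y] (1,1)
    t=5.9425 [x] (0,1) — stop
  → r_1 = 5.9425
beam 2: φ=-45°, α=240°
  cosα=-0.5000 sinα=-0.8660 | (6,3) | tMaxX 1.4800 tMaxY 0.4157 | tΔX 2.0000 tΔY 1.1547
    t=0.4157 [y] (6,2)
    t=1.4800 [x] (5,2)
    t=1.5704 [y] (5,1)
    t=2.7251 [y] (5,0) — stop
  → r_2 = 2.7251
beam 3: φ=45°, α=330°
  cosα=0.8660 sinα=-0.5000 | (6,3) | tMaxX 0.3002 tMaxY 0.7200 | tΔX 1.1547 tΔY 2.0000
    t=0.3002 [x] (7,3) — stop
  → r_3 = 0.3002
beam 4: φ=90°, α=15°
  cosα=0.9659 sinα=0.2588 | (6,3) | tMaxX 0.2692 tMaxY 2.4728 | tΔX 1.0353 tΔY 3.8637
    t=0.2692 [x] (7,3) — stop
  → r_4 = 0.2692

ranges = [5.9425, 2.7251, 0.3002, 0.2692]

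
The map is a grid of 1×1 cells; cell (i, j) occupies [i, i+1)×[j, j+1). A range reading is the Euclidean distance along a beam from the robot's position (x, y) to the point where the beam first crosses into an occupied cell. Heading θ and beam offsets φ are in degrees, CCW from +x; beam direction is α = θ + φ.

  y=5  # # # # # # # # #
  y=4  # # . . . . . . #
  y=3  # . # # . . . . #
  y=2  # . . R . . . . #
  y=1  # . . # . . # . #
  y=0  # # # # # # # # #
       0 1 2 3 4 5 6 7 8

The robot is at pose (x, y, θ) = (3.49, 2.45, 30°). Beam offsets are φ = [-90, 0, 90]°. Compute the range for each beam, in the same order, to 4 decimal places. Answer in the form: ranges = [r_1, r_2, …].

ranges = [0.5196, 5.1000, 0.6351]

beam 1: φ=-90°, α=300°
  d=(0.5000,-0.8660)  start (3,2)  tX=1.0200 tY=0.5196  stride 1/|dx|=2.0000 1/|dy|=1.1547
    cross y-line → (3,1), t=0.5196 (wall)
  → r_1 = 0.5196
beam 2: φ=0°, α=30°
  d=(0.8660,0.5000)  start (3,2)  tX=0.5889 tY=1.1000  stride 1/|dx|=1.1547 1/|dy|=2.0000
    cross x-line → (4,2), t=0.5889
    cross y-line → (4,3), t=1.1000
    cross x-line → (5,3), t=1.7436
    cross x-line → (6,3), t=2.8983
    cross y-line → (6,4), t=3.1000
    cross x-line → (7,4), t=4.0530
    cross y-line → (7,5), t=5.1000 (wall)
  → r_2 = 5.1000
beam 3: φ=90°, α=120°
  d=(-0.5000,0.8660)  start (3,2)  tX=0.9800 tY=0.6351  stride 1/|dx|=2.0000 1/|dy|=1.1547
    cross y-line → (3,3), t=0.6351 (wall)
  → r_3 = 0.6351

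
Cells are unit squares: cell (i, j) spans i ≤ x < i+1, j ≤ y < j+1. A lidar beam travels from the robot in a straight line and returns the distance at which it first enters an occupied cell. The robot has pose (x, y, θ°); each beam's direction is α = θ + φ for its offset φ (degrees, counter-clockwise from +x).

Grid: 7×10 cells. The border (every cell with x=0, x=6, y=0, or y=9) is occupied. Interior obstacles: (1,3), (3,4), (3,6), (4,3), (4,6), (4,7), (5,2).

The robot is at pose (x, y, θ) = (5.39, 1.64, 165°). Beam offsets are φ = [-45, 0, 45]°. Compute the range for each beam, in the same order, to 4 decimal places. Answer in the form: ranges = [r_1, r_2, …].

beam 1: φ=-45°, α=120°
  d=(-0.5000,0.8660)  start (5,1)  tX=0.7800 tY=0.4157  stride 1/|dx|=2.0000 1/|dy|=1.1547
    cross y-line → (5,2), t=0.4157 (wall)
  → r_1 = 0.4157
beam 2: φ=0°, α=165°
  d=(-0.9659,0.2588)  start (5,1)  tX=0.4038 tY=1.3909  stride 1/|dx|=1.0353 1/|dy|=3.8637
    cross x-line → (4,1), t=0.4038
    cross y-line → (4,2), t=1.3909
    cross x-line → (3,2), t=1.4390
    cross x-line → (2,2), t=2.4743
    cross x-line → (1,2), t=3.5096
    cross x-line → (0,2), t=4.5449 (wall)
  → r_2 = 4.5449
beam 3: φ=45°, α=210°
  d=(-0.8660,-0.5000)  start (5,1)  tX=0.4503 tY=1.2800  stride 1/|dx|=1.1547 1/|dy|=2.0000
    cross x-line → (4,1), t=0.4503
    cross y-line → (4,0), t=1.2800 (wall)
  → r_3 = 1.2800

ranges = [0.4157, 4.5449, 1.2800]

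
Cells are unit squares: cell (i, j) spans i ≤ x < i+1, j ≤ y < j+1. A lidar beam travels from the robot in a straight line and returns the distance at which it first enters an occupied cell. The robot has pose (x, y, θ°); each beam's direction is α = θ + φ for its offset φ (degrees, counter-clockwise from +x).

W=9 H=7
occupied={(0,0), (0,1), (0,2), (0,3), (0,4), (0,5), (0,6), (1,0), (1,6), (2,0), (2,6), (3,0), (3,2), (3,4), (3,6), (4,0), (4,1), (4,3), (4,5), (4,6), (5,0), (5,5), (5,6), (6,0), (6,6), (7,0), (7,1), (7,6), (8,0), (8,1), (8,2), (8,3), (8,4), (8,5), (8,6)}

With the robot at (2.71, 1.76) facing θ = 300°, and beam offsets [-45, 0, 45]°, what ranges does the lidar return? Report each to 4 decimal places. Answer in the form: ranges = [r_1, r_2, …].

beam 1: φ=-45°, α=255°
  dir = (cos 255°, sin 255°) = (-0.2588, -0.9659); from cell (2,1)
  next x-line at t=2.7432, next y-line at t=0.7868; Δt_x=3.8637, Δt_y=1.0353
    y: enter (2,0) at t=0.7868 ← occupied
  → r_1 = 0.7868
beam 2: φ=0°, α=300°
  dir = (cos 300°, sin 300°) = (0.5000, -0.8660); from cell (2,1)
  next x-line at t=0.5800, next y-line at t=0.8776; Δt_x=2.0000, Δt_y=1.1547
    x: enter (3,1) at t=0.5800
    y: enter (3,0) at t=0.8776 ← occupied
  → r_2 = 0.8776
beam 3: φ=45°, α=345°
  dir = (cos 345°, sin 345°) = (0.9659, -0.2588); from cell (2,1)
  next x-line at t=0.3002, next y-line at t=2.9364; Δt_x=1.0353, Δt_y=3.8637
    x: enter (3,1) at t=0.3002
    x: enter (4,1) at t=1.3355 ← occupied
  → r_3 = 1.3355

ranges = [0.7868, 0.8776, 1.3355]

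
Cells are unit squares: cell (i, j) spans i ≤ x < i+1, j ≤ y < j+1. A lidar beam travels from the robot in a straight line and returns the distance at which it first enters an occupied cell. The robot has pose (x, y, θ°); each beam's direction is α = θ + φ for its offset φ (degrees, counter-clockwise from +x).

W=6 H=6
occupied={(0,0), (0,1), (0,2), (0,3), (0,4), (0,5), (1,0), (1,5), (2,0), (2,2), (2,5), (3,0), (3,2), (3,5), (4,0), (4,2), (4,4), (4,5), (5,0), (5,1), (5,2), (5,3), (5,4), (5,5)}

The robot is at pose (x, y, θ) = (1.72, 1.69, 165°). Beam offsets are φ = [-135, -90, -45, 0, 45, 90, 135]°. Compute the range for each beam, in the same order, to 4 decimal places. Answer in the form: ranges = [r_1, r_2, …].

ranges = [0.6200, 1.0818, 1.4400, 0.7454, 0.8314, 0.7143, 0.7967]

beam 1: φ=-135°, α=30°
  cosα=0.8660 sinα=0.5000 | (1,1) | tMaxX 0.3233 tMaxY 0.6200 | tΔX 1.1547 tΔY 2.0000
    t=0.3233 [x] (2,1)
    t=0.6200 [y] (2,2) — stop
  → r_1 = 0.6200
beam 2: φ=-90°, α=75°
  cosα=0.2588 sinα=0.9659 | (1,1) | tMaxX 1.0818 tMaxY 0.3209 | tΔX 3.8637 tΔY 1.0353
    t=0.3209 [y] (1,2)
    t=1.0818 [x] (2,2) — stop
  → r_2 = 1.0818
beam 3: φ=-45°, α=120°
  cosα=-0.5000 sinα=0.8660 | (1,1) | tMaxX 1.4400 tMaxY 0.3580 | tΔX 2.0000 tΔY 1.1547
    t=0.3580 [y] (1,2)
    t=1.4400 [x] (0,2) — stop
  → r_3 = 1.4400
beam 4: φ=0°, α=165°
  cosα=-0.9659 sinα=0.2588 | (1,1) | tMaxX 0.7454 tMaxY 1.1977 | tΔX 1.0353 tΔY 3.8637
    t=0.7454 [x] (0,1) — stop
  → r_4 = 0.7454
beam 5: φ=45°, α=210°
  cosα=-0.8660 sinα=-0.5000 | (1,1) | tMaxX 0.8314 tMaxY 1.3800 | tΔX 1.1547 tΔY 2.0000
    t=0.8314 [x] (0,1) — stop
  → r_5 = 0.8314
beam 6: φ=90°, α=255°
  cosα=-0.2588 sinα=-0.9659 | (1,1) | tMaxX 2.7819 tMaxY 0.7143 | tΔX 3.8637 tΔY 1.0353
    t=0.7143 [y] (1,0) — stop
  → r_6 = 0.7143
beam 7: φ=135°, α=300°
  cosα=0.5000 sinα=-0.8660 | (1,1) | tMaxX 0.5600 tMaxY 0.7967 | tΔX 2.0000 tΔY 1.1547
    t=0.5600 [x] (2,1)
    t=0.7967 [y] (2,0) — stop
  → r_7 = 0.7967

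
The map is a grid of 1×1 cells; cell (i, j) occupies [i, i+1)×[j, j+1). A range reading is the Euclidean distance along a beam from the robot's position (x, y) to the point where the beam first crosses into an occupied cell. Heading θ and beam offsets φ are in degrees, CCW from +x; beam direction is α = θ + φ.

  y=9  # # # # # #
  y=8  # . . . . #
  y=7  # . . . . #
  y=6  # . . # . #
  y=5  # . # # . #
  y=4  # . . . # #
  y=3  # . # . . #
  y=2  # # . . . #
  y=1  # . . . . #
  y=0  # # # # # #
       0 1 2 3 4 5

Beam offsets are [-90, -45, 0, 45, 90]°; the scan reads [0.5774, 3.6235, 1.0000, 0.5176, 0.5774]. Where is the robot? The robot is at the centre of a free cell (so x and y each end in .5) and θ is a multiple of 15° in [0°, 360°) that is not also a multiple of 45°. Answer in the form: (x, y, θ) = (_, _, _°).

Candidates: 26 free-cell centres × 16 headings = 416 poses. Raycast each; keep the one whose scan matches to 4 dp.
  (3.5, 3.5, 330°): beam 1 = 2.8868 ≠ 0.5774 ✗
  (1.5, 6.5, 210°): beam 1 = 1.0000 ≠ 0.5774 ✗
  (1.5, 7.5, 210°): beam 1 = 1.0000 ≠ 0.5774 ✗
  …
  (1.5, 5.5, 120°): r_1=0.5774, r_2=3.6235, r_3=1.0000, r_4=0.5176, r_5=0.5774 — all match ✓
Unique over the lattice → pose = (1.5, 5.5, 120°).

(x, y, θ) = (1.5, 5.5, 120°)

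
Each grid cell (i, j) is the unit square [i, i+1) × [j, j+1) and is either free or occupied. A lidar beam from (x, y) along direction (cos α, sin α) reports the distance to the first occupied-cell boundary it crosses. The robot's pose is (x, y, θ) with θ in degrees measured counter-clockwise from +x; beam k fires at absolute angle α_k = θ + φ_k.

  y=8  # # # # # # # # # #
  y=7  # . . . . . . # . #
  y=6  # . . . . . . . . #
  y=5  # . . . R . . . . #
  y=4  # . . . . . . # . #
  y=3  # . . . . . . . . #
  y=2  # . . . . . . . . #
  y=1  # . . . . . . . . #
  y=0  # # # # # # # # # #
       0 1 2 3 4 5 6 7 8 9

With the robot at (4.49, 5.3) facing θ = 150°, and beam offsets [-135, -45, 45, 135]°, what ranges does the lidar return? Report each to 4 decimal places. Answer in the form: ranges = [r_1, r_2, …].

ranges = [4.6691, 2.7952, 3.6131, 4.4517]

beam 1: φ=-135°, α=15°
  direction (0.9659, 0.2588); cell (4,5); t to first gridline: x 0.5280, y 2.7046 (then +1.0353 / +3.8637)
    (5,5) via x @ 0.5280
    (6,5) via x @ 1.5633
    (7,5) via x @ 2.5985
    (7,6) via y @ 2.7046
    (8,6) via x @ 3.6338
    (9,6) via x @ 4.6691  # hit
  → r_1 = 4.6691
beam 2: φ=-45°, α=105°
  direction (-0.2588, 0.9659); cell (4,5); t to first gridline: x 1.8932, y 0.7247 (then +3.8637 / +1.0353)
    (4,6) via y @ 0.7247
    (4,7) via y @ 1.7600
    (3,7) via x @ 1.8932
    (3,8) via y @ 2.7952  # hit
  → r_2 = 2.7952
beam 3: φ=45°, α=195°
  direction (-0.9659, -0.2588); cell (4,5); t to first gridline: x 0.5073, y 1.1591 (then +1.0353 / +3.8637)
    (3,5) via x @ 0.5073
    (3,4) via y @ 1.1591
    (2,4) via x @ 1.5426
    (1,4) via x @ 2.5778
    (0,4) via x @ 3.6131  # hit
  → r_3 = 3.6131
beam 4: φ=135°, α=285°
  direction (0.2588, -0.9659); cell (4,5); t to first gridline: x 1.9705, y 0.3106 (then +3.8637 / +1.0353)
    (4,4) via y @ 0.3106
    (4,3) via y @ 1.3459
    (5,3) via x @ 1.9705
    (5,2) via y @ 2.3811
    (5,1) via y @ 3.4164
    (5,0) via y @ 4.4517  # hit
  → r_4 = 4.4517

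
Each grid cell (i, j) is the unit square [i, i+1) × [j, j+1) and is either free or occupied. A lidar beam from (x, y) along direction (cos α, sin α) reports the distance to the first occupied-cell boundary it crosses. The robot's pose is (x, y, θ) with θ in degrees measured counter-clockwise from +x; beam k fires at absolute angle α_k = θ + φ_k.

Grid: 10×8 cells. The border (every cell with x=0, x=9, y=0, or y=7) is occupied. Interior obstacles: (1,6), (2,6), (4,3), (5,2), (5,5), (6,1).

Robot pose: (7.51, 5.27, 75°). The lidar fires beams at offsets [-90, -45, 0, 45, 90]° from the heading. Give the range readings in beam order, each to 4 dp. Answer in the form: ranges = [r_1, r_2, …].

ranges = [1.5426, 1.7205, 1.7910, 1.9976, 1.5633]

beam 1: φ=-90°, α=345°
  d=(0.9659,-0.2588)  start (7,5)  tX=0.5073 tY=1.0432  stride 1/|dx|=1.0353 1/|dy|=3.8637
    cross x-line → (8,5), t=0.5073
    cross y-line → (8,4), t=1.0432
    cross x-line → (9,4), t=1.5426 (wall)
  → r_1 = 1.5426
beam 2: φ=-45°, α=30°
  d=(0.8660,0.5000)  start (7,5)  tX=0.5658 tY=1.4600  stride 1/|dx|=1.1547 1/|dy|=2.0000
    cross x-line → (8,5), t=0.5658
    cross y-line → (8,6), t=1.4600
    cross x-line → (9,6), t=1.7205 (wall)
  → r_2 = 1.7205
beam 3: φ=0°, α=75°
  d=(0.2588,0.9659)  start (7,5)  tX=1.8932 tY=0.7558  stride 1/|dx|=3.8637 1/|dy|=1.0353
    cross y-line → (7,6), t=0.7558
    cross y-line → (7,7), t=1.7910 (wall)
  → r_3 = 1.7910
beam 4: φ=45°, α=120°
  d=(-0.5000,0.8660)  start (7,5)  tX=1.0200 tY=0.8429  stride 1/|dx|=2.0000 1/|dy|=1.1547
    cross y-line → (7,6), t=0.8429
    cross x-line → (6,6), t=1.0200
    cross y-line → (6,7), t=1.9976 (wall)
  → r_4 = 1.9976
beam 5: φ=90°, α=165°
  d=(-0.9659,0.2588)  start (7,5)  tX=0.5280 tY=2.8205  stride 1/|dx|=1.0353 1/|dy|=3.8637
    cross x-line → (6,5), t=0.5280
    cross x-line → (5,5), t=1.5633 (wall)
  → r_5 = 1.5633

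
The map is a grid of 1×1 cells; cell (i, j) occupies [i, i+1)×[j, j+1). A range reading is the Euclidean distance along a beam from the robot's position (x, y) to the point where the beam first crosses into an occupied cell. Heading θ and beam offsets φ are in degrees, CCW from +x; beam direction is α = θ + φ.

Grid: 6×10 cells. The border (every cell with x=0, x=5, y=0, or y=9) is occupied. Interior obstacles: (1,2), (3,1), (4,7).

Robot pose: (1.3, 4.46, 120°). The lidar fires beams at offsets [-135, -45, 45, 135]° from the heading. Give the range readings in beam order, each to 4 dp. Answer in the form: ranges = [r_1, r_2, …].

beam 1: φ=-135°, α=345°
  dir = (cos 345°, sin 345°) = (0.9659, -0.2588); from cell (1,4)
  next x-line at t=0.7247, next y-line at t=1.7773; Δt_x=1.0353, Δt_y=3.8637
    x: enter (2,4) at t=0.7247
    x: enter (3,4) at t=1.7600
    y: enter (3,3) at t=1.7773
    x: enter (4,3) at t=2.7952
    x: enter (5,3) at t=3.8305 ← occupied
  → r_1 = 3.8305
beam 2: φ=-45°, α=75°
  dir = (cos 75°, sin 75°) = (0.2588, 0.9659); from cell (1,4)
  next x-line at t=2.7046, next y-line at t=0.5590; Δt_x=3.8637, Δt_y=1.0353
    y: enter (1,5) at t=0.5590
    y: enter (1,6) at t=1.5943
    y: enter (1,7) at t=2.6296
    x: enter (2,7) at t=2.7046
    y: enter (2,8) at t=3.6649
    y: enter (2,9) at t=4.7002 ← occupied
  → r_2 = 4.7002
beam 3: φ=45°, α=165°
  dir = (cos 165°, sin 165°) = (-0.9659, 0.2588); from cell (1,4)
  next x-line at t=0.3106, next y-line at t=2.0864; Δt_x=1.0353, Δt_y=3.8637
    x: enter (0,4) at t=0.3106 ← occupied
  → r_3 = 0.3106
beam 4: φ=135°, α=255°
  dir = (cos 255°, sin 255°) = (-0.2588, -0.9659); from cell (1,4)
  next x-line at t=1.1591, next y-line at t=0.4762; Δt_x=3.8637, Δt_y=1.0353
    y: enter (1,3) at t=0.4762
    x: enter (0,3) at t=1.1591 ← occupied
  → r_4 = 1.1591

ranges = [3.8305, 4.7002, 0.3106, 1.1591]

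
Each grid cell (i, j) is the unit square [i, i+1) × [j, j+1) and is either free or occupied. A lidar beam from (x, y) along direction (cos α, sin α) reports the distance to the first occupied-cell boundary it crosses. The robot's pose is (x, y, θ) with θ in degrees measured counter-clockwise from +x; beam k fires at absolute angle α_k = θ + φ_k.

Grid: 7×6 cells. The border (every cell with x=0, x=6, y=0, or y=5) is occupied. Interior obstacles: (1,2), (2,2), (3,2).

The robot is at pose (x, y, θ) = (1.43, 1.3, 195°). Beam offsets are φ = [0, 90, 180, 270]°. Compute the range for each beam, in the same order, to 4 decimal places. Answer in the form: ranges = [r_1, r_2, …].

ranges = [0.4452, 0.3106, 4.7312, 0.7247]

beam 1: φ=0°, α=195°
  dir = (cos 195°, sin 195°) = (-0.9659, -0.2588); from cell (1,1)
  next x-line at t=0.4452, next y-line at t=1.1591; Δt_x=1.0353, Δt_y=3.8637
    x: enter (0,1) at t=0.4452 ← occupied
  → r_1 = 0.4452
beam 2: φ=90°, α=285°
  dir = (cos 285°, sin 285°) = (0.2588, -0.9659); from cell (1,1)
  next x-line at t=2.2023, next y-line at t=0.3106; Δt_x=3.8637, Δt_y=1.0353
    y: enter (1,0) at t=0.3106 ← occupied
  → r_2 = 0.3106
beam 3: φ=180°, α=15°
  dir = (cos 15°, sin 15°) = (0.9659, 0.2588); from cell (1,1)
  next x-line at t=0.5901, next y-line at t=2.7046; Δt_x=1.0353, Δt_y=3.8637
    x: enter (2,1) at t=0.5901
    x: enter (3,1) at t=1.6254
    x: enter (4,1) at t=2.6607
    y: enter (4,2) at t=2.7046
    x: enter (5,2) at t=3.6959
    x: enter (6,2) at t=4.7312 ← occupied
  → r_3 = 4.7312
beam 4: φ=270°, α=105°
  dir = (cos 105°, sin 105°) = (-0.2588, 0.9659); from cell (1,1)
  next x-line at t=1.6614, next y-line at t=0.7247; Δt_x=3.8637, Δt_y=1.0353
    y: enter (1,2) at t=0.7247 ← occupied
  → r_4 = 0.7247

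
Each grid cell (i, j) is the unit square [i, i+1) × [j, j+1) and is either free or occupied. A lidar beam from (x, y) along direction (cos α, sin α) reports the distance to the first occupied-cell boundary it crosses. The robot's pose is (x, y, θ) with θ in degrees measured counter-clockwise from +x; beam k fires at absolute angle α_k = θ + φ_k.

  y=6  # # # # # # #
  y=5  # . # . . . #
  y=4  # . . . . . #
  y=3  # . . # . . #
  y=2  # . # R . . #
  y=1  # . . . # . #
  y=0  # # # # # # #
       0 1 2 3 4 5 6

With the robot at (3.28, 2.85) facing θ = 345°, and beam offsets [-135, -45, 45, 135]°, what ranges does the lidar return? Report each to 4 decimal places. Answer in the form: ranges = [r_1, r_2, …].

beam 1: φ=-135°, α=210°
  dir = (cos 210°, sin 210°) = (-0.8660, -0.5000); from cell (3,2)
  next x-line at t=0.3233, next y-line at t=1.7000; Δt_x=1.1547, Δt_y=2.0000
    x: enter (2,2) at t=0.3233 ← occupied
  → r_1 = 0.3233
beam 2: φ=-45°, α=300°
  dir = (cos 300°, sin 300°) = (0.5000, -0.8660); from cell (3,2)
  next x-line at t=1.4400, next y-line at t=0.9815; Δt_x=2.0000, Δt_y=1.1547
    y: enter (3,1) at t=0.9815
    x: enter (4,1) at t=1.4400 ← occupied
  → r_2 = 1.4400
beam 3: φ=45°, α=30°
  dir = (cos 30°, sin 30°) = (0.8660, 0.5000); from cell (3,2)
  next x-line at t=0.8314, next y-line at t=0.3000; Δt_x=1.1547, Δt_y=2.0000
    y: enter (3,3) at t=0.3000 ← occupied
  → r_3 = 0.3000
beam 4: φ=135°, α=120°
  dir = (cos 120°, sin 120°) = (-0.5000, 0.8660); from cell (3,2)
  next x-line at t=0.5600, next y-line at t=0.1732; Δt_x=2.0000, Δt_y=1.1547
    y: enter (3,3) at t=0.1732 ← occupied
  → r_4 = 0.1732

ranges = [0.3233, 1.4400, 0.3000, 0.1732]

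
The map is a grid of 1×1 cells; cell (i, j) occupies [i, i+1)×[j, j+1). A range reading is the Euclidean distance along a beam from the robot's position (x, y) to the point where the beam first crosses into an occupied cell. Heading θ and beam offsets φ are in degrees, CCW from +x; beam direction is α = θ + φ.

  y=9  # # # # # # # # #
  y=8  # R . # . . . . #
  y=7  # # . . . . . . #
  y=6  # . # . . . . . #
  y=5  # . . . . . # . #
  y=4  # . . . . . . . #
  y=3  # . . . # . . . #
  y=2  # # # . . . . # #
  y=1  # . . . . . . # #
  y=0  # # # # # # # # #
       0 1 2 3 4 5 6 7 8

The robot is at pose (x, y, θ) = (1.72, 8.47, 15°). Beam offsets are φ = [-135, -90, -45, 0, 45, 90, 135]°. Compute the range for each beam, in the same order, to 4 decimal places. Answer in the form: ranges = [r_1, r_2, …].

ranges = [0.5427, 0.4866, 4.9421, 1.3252, 0.6120, 0.5487, 0.8314]

beam 1: φ=-135°, α=240°
  direction (-0.5000, -0.8660); cell (1,8); t to first gridline: x 1.4400, y 0.5427 (then +2.0000 / +1.1547)
    (1,7) via y @ 0.5427  # hit
  → r_1 = 0.5427
beam 2: φ=-90°, α=285°
  direction (0.2588, -0.9659); cell (1,8); t to first gridline: x 1.0818, y 0.4866 (then +3.8637 / +1.0353)
    (1,7) via y @ 0.4866  # hit
  → r_2 = 0.4866
beam 3: φ=-45°, α=330°
  direction (0.8660, -0.5000); cell (1,8); t to first gridline: x 0.3233, y 0.9400 (then +1.1547 / +2.0000)
    (2,8) via x @ 0.3233
    (2,7) via y @ 0.9400
    (3,7) via x @ 1.4780
    (4,7) via x @ 2.6327
    (4,6) via y @ 2.9400
    (5,6) via x @ 3.7874
    (5,5) via y @ 4.9400
    (6,5) via x @ 4.9421  # hit
  → r_3 = 4.9421
beam 4: φ=0°, α=15°
  direction (0.9659, 0.2588); cell (1,8); t to first gridline: x 0.2899, y 2.0478 (then +1.0353 / +3.8637)
    (2,8) via x @ 0.2899
    (3,8) via x @ 1.3252  # hit
  → r_4 = 1.3252
beam 5: φ=45°, α=60°
  direction (0.5000, 0.8660); cell (1,8); t to first gridline: x 0.5600, y 0.6120 (then +2.0000 / +1.1547)
    (2,8) via x @ 0.5600
    (2,9) via y @ 0.6120  # hit
  → r_5 = 0.6120
beam 6: φ=90°, α=105°
  direction (-0.2588, 0.9659); cell (1,8); t to first gridline: x 2.7819, y 0.5487 (then +3.8637 / +1.0353)
    (1,9) via y @ 0.5487  # hit
  → r_6 = 0.5487
beam 7: φ=135°, α=150°
  direction (-0.8660, 0.5000); cell (1,8); t to first gridline: x 0.8314, y 1.0600 (then +1.1547 / +2.0000)
    (0,8) via x @ 0.8314  # hit
  → r_7 = 0.8314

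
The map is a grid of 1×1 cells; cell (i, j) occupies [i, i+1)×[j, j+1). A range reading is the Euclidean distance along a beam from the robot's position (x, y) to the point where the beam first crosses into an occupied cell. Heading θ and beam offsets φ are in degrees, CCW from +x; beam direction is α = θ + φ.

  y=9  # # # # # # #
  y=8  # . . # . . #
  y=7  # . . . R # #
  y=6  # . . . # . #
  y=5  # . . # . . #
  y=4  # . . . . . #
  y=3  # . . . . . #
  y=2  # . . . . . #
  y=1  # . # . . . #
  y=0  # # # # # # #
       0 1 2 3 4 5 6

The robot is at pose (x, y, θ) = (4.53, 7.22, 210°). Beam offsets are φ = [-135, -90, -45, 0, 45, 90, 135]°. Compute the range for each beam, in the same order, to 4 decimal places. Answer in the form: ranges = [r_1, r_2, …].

beam 1: φ=-135°, α=75°
  dir = (cos 75°, sin 75°) = (0.2588, 0.9659); from cell (4,7)
  next x-line at t=1.8159, next y-line at t=0.8075; Δt_x=3.8637, Δt_y=1.0353
    y: enter (4,8) at t=0.8075
    x: enter (5,8) at t=1.8159
    y: enter (5,9) at t=1.8428 ← occupied
  → r_1 = 1.8428
beam 2: φ=-90°, α=120°
  dir = (cos 120°, sin 120°) = (-0.5000, 0.8660); from cell (4,7)
  next x-line at t=1.0600, next y-line at t=0.9007; Δt_x=2.0000, Δt_y=1.1547
    y: enter (4,8) at t=0.9007
    x: enter (3,8) at t=1.0600 ← occupied
  → r_2 = 1.0600
beam 3: φ=-45°, α=165°
  dir = (cos 165°, sin 165°) = (-0.9659, 0.2588); from cell (4,7)
  next x-line at t=0.5487, next y-line at t=3.0137; Δt_x=1.0353, Δt_y=3.8637
    x: enter (3,7) at t=0.5487
    x: enter (2,7) at t=1.5840
    x: enter (1,7) at t=2.6192
    y: enter (1,8) at t=3.0137
    x: enter (0,8) at t=3.6545 ← occupied
  → r_3 = 3.6545
beam 4: φ=0°, α=210°
  dir = (cos 210°, sin 210°) = (-0.8660, -0.5000); from cell (4,7)
  next x-line at t=0.6120, next y-line at t=0.4400; Δt_x=1.1547, Δt_y=2.0000
    y: enter (4,6) at t=0.4400 ← occupied
  → r_4 = 0.4400
beam 5: φ=45°, α=255°
  dir = (cos 255°, sin 255°) = (-0.2588, -0.9659); from cell (4,7)
  next x-line at t=2.0478, next y-line at t=0.2278; Δt_x=3.8637, Δt_y=1.0353
    y: enter (4,6) at t=0.2278 ← occupied
  → r_5 = 0.2278
beam 6: φ=90°, α=300°
  dir = (cos 300°, sin 300°) = (0.5000, -0.8660); from cell (4,7)
  next x-line at t=0.9400, next y-line at t=0.2540; Δt_x=2.0000, Δt_y=1.1547
    y: enter (4,6) at t=0.2540 ← occupied
  → r_6 = 0.2540
beam 7: φ=135°, α=345°
  dir = (cos 345°, sin 345°) = (0.9659, -0.2588); from cell (4,7)
  next x-line at t=0.4866, next y-line at t=0.8500; Δt_x=1.0353, Δt_y=3.8637
    x: enter (5,7) at t=0.4866 ← occupied
  → r_7 = 0.4866

ranges = [1.8428, 1.0600, 3.6545, 0.4400, 0.2278, 0.2540, 0.4866]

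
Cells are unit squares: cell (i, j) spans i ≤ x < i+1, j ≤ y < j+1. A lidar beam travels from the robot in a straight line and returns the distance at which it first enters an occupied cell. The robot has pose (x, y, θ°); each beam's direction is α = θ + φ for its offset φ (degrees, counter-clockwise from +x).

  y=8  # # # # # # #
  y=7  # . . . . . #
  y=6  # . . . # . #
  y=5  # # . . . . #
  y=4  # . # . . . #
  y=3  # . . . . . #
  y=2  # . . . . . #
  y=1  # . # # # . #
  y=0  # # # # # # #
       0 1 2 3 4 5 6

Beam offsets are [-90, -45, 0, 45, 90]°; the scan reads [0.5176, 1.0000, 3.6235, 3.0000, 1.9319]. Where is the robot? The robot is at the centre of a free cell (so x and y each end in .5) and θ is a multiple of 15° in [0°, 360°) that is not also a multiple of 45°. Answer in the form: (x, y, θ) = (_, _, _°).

(x, y, θ) = (5.5, 2.5, 105°)

The pose lattice has 29·16 = 464 candidates. Test each by forward raycasting.
  (4.5, 2.5, 300°): beam 1 = 1.0000 ≠ 0.5176 ✗
  (1.5, 3.5, 195°): beam 1 = 1.5529 ≠ 0.5176 ✗
  (1.5, 7.5, 330°): beam 1 = 1.0000 ≠ 0.5176 ✗
  …
  (5.5, 2.5, 105°): r_1=0.5176, r_2=1.0000, r_3=3.6235, r_4=3.0000, r_5=1.9319 — all match ✓
Unique over the lattice → pose = (5.5, 2.5, 105°).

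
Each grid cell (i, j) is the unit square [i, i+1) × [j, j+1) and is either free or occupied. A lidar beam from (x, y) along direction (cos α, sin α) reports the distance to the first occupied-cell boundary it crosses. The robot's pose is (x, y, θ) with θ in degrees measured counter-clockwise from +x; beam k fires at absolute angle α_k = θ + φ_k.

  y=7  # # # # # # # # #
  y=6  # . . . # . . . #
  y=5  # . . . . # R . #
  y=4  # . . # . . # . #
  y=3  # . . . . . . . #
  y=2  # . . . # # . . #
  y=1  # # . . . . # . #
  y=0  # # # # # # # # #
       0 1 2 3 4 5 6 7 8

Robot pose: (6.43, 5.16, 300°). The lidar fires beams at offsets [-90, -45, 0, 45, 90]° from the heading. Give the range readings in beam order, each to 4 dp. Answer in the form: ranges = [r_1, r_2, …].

ranges = [0.3200, 0.1656, 0.1848, 1.6254, 1.8129]

beam 1: φ=-90°, α=210°
  direction (-0.8660, -0.5000); cell (6,5); t to first gridline: x 0.4965, y 0.3200 (then +1.1547 / +2.0000)
    (6,4) via y @ 0.3200  # hit
  → r_1 = 0.3200
beam 2: φ=-45°, α=255°
  direction (-0.2588, -0.9659); cell (6,5); t to first gridline: x 1.6614, y 0.1656 (then +3.8637 / +1.0353)
    (6,4) via y @ 0.1656  # hit
  → r_2 = 0.1656
beam 3: φ=0°, α=300°
  direction (0.5000, -0.8660); cell (6,5); t to first gridline: x 1.1400, y 0.1848 (then +2.0000 / +1.1547)
    (6,4) via y @ 0.1848  # hit
  → r_3 = 0.1848
beam 4: φ=45°, α=345°
  direction (0.9659, -0.2588); cell (6,5); t to first gridline: x 0.5901, y 0.6182 (then +1.0353 / +3.8637)
    (7,5) via x @ 0.5901
    (7,4) via y @ 0.6182
    (8,4) via x @ 1.6254  # hit
  → r_4 = 1.6254
beam 5: φ=90°, α=30°
  direction (0.8660, 0.5000); cell (6,5); t to first gridline: x 0.6582, y 1.6800 (then +1.1547 / +2.0000)
    (7,5) via x @ 0.6582
    (7,6) via y @ 1.6800
    (8,6) via x @ 1.8129  # hit
  → r_5 = 1.8129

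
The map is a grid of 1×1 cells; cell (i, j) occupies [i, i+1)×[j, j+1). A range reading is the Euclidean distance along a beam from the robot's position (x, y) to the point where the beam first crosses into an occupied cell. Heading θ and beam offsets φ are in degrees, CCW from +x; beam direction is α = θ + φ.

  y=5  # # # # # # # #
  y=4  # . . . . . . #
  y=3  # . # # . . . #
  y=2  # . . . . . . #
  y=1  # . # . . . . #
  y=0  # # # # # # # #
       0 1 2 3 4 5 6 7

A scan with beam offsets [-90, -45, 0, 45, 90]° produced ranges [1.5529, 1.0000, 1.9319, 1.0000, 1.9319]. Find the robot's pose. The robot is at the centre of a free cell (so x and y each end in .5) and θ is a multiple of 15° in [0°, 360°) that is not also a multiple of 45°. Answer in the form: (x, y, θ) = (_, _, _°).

The pose lattice has 21·16 = 336 candidates. Test each by forward raycasting.
  (4.5, 2.5, 105°): beam 1 = 2.5882 ≠ 1.5529 ✗
  (1.5, 1.5, 240°): beam 1 = 0.5774 ≠ 1.5529 ✗
  (5.5, 1.5, 210°): beam 1 = 4.0415 ≠ 1.5529 ✗
  (5.5, 1.5, 60°): beam 1 = 1.0000 ≠ 1.5529 ✗
  …
  (1.5, 2.5, 15°): r_1=1.5529, r_2=1.0000, r_3=1.9319, r_4=1.0000, r_5=1.9319 — all match ✓
No second candidate reproduces the full scan.

(x, y, θ) = (1.5, 2.5, 15°)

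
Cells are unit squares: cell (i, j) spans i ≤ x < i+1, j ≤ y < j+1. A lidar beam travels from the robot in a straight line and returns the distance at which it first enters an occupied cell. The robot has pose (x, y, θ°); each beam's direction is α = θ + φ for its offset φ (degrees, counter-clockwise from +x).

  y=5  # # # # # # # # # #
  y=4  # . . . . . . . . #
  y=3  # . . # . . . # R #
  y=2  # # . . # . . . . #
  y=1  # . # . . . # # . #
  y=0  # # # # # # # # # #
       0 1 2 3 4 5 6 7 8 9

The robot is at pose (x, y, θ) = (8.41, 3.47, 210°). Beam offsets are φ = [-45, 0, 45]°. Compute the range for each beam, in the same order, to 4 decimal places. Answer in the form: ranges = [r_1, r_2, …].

ranges = [0.4245, 0.4734, 1.5841]

beam 1: φ=-45°, α=165°
  cosα=-0.9659 sinα=0.2588 | (8,3) | tMaxX 0.4245 tMaxY 2.0478 | tΔX 1.0353 tΔY 3.8637
    t=0.4245 [x] (7,3) — stop
  → r_1 = 0.4245
beam 2: φ=0°, α=210°
  cosα=-0.8660 sinα=-0.5000 | (8,3) | tMaxX 0.4734 tMaxY 0.9400 | tΔX 1.1547 tΔY 2.0000
    t=0.4734 [x] (7,3) — stop
  → r_2 = 0.4734
beam 3: φ=45°, α=255°
  cosα=-0.2588 sinα=-0.9659 | (8,3) | tMaxX 1.5841 tMaxY 0.4866 | tΔX 3.8637 tΔY 1.0353
    t=0.4866 [y] (8,2)
    t=1.5219 [y] (8,1)
    t=1.5841 [x] (7,1) — stop
  → r_3 = 1.5841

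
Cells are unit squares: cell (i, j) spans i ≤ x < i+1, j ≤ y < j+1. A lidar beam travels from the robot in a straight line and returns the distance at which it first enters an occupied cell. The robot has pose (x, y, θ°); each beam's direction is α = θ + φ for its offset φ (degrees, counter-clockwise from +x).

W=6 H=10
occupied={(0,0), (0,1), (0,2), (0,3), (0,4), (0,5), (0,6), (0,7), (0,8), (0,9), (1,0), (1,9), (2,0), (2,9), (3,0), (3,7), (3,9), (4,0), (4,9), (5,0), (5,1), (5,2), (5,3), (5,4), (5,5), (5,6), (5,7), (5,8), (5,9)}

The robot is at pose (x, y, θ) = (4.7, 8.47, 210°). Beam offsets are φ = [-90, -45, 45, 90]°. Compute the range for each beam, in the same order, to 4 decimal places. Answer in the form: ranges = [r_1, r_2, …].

ranges = [0.6120, 2.0478, 7.7335, 0.6000]

beam 1: φ=-90°, α=120°
  direction (-0.5000, 0.8660); cell (4,8); t to first gridline: x 1.4000, y 0.6120 (then +2.0000 / +1.1547)
    (4,9) via y @ 0.6120  # hit
  → r_1 = 0.6120
beam 2: φ=-45°, α=165°
  direction (-0.9659, 0.2588); cell (4,8); t to first gridline: x 0.7247, y 2.0478 (then +1.0353 / +3.8637)
    (3,8) via x @ 0.7247
    (2,8) via x @ 1.7600
    (2,9) via y @ 2.0478  # hit
  → r_2 = 2.0478
beam 3: φ=45°, α=255°
  direction (-0.2588, -0.9659); cell (4,8); t to first gridline: x 2.7046, y 0.4866 (then +3.8637 / +1.0353)
    (4,7) via y @ 0.4866
    (4,6) via y @ 1.5219
    (4,5) via y @ 2.5571
    (3,5) via x @ 2.7046
    (3,4) via y @ 3.5924
    (3,3) via y @ 4.6277
    (3,2) via y @ 5.6630
    (2,2) via x @ 6.5683
    (2,1) via y @ 6.6982
    (2,0) via y @ 7.7335  # hit
  → r_3 = 7.7335
beam 4: φ=90°, α=300°
  direction (0.5000, -0.8660); cell (4,8); t to first gridline: x 0.6000, y 0.5427 (then +2.0000 / +1.1547)
    (4,7) via y @ 0.5427
    (5,7) via x @ 0.6000  # hit
  → r_4 = 0.6000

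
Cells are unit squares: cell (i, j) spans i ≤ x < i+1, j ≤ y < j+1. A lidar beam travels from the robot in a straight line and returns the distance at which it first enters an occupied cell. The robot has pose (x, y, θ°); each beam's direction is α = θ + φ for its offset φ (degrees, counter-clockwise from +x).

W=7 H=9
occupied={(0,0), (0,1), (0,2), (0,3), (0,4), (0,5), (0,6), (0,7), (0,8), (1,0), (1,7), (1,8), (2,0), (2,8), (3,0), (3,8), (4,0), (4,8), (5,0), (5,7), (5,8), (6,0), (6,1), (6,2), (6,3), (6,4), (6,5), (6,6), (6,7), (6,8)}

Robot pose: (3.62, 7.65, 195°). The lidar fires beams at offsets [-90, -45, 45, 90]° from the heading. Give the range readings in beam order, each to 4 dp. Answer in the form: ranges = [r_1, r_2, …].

ranges = [0.3623, 0.7000, 5.2400, 6.8846]

beam 1: φ=-90°, α=105°
  d=(-0.2588,0.9659)  start (3,7)  tX=2.3955 tY=0.3623  stride 1/|dx|=3.8637 1/|dy|=1.0353
    cross y-line → (3,8), t=0.3623 (wall)
  → r_1 = 0.3623
beam 2: φ=-45°, α=150°
  d=(-0.8660,0.5000)  start (3,7)  tX=0.7159 tY=0.7000  stride 1/|dx|=1.1547 1/|dy|=2.0000
    cross y-line → (3,8), t=0.7000 (wall)
  → r_2 = 0.7000
beam 3: φ=45°, α=240°
  d=(-0.5000,-0.8660)  start (3,7)  tX=1.2400 tY=0.7506  stride 1/|dx|=2.0000 1/|dy|=1.1547
    cross y-line → (3,6), t=0.7506
    cross x-line → (2,6), t=1.2400
    cross y-line → (2,5), t=1.9053
    cross y-line → (2,4), t=3.0600
    cross x-line → (1,4), t=3.2400
    cross y-line → (1,3), t=4.2147
    cross x-line → (0,3), t=5.2400 (wall)
  → r_3 = 5.2400
beam 4: φ=90°, α=285°
  d=(0.2588,-0.9659)  start (3,7)  tX=1.4682 tY=0.6729  stride 1/|dx|=3.8637 1/|dy|=1.0353
    cross y-line → (3,6), t=0.6729
    cross x-line → (4,6), t=1.4682
    cross y-line → (4,5), t=1.7082
    cross y-line → (4,4), t=2.7435
    cross y-line → (4,3), t=3.7788
    cross y-line → (4,2), t=4.8140
    cross x-line → (5,2), t=5.3319
    cross y-line → (5,1), t=5.8493
    cross y-line → (5,0), t=6.8846 (wall)
  → r_4 = 6.8846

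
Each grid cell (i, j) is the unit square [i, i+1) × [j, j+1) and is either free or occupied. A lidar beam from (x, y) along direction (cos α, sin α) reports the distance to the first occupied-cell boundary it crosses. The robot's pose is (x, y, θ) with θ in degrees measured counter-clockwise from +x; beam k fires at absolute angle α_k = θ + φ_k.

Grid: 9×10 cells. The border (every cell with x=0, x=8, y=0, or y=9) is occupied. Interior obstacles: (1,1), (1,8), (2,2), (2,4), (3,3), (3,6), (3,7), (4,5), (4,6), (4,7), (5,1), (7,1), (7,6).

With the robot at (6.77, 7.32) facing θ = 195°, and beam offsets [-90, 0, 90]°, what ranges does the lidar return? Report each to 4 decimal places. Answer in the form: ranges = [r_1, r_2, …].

ranges = [1.7393, 1.8324, 0.8887]

beam 1: φ=-90°, α=105°
  dir = (cos 105°, sin 105°) = (-0.2588, 0.9659); from cell (6,7)
  next x-line at t=2.9751, next y-line at t=0.7040; Δt_x=3.8637, Δt_y=1.0353
    y: enter (6,8) at t=0.7040
    y: enter (6,9) at t=1.7393 ← occupied
  → r_1 = 1.7393
beam 2: φ=0°, α=195°
  dir = (cos 195°, sin 195°) = (-0.9659, -0.2588); from cell (6,7)
  next x-line at t=0.7972, next y-line at t=1.2364; Δt_x=1.0353, Δt_y=3.8637
    x: enter (5,7) at t=0.7972
    y: enter (5,6) at t=1.2364
    x: enter (4,6) at t=1.8324 ← occupied
  → r_2 = 1.8324
beam 3: φ=90°, α=285°
  dir = (cos 285°, sin 285°) = (0.2588, -0.9659); from cell (6,7)
  next x-line at t=0.8887, next y-line at t=0.3313; Δt_x=3.8637, Δt_y=1.0353
    y: enter (6,6) at t=0.3313
    x: enter (7,6) at t=0.8887 ← occupied
  → r_3 = 0.8887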